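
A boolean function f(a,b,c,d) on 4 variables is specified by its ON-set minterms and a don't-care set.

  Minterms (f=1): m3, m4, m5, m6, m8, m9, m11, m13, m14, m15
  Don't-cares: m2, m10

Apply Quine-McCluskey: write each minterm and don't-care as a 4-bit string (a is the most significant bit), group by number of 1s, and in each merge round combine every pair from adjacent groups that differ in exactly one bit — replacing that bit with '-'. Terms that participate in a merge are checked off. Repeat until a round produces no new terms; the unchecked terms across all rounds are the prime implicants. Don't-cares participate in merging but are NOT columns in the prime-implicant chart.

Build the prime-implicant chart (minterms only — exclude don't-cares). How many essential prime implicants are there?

size-2^0 implicants → 0010(✓)  0011(✓)  0100(✓)  0101(✓)  0110(✓)  1000(✓)  1001(✓)  1010(✓)  1011(✓)  1101(✓)  1110(✓)  1111(✓)
size-2^1 implicants → -010(✓)  -011(✓)  -101  -110(✓)  0-10(✓)  001-(✓)  01-0  010-  1-01(✓)  1-10(✓)  1-11(✓)  10-0(✓)  10-1(✓)  100-(✓)  101-(✓)  11-1(✓)  111-(✓)
size-2^2 implicants → --10  -01-  1--1  1-1-  10--
Unchecked terms (primes): --10, -01-, -101, 01-0, 010-, 1--1, 1-1-, 10--
Minterm coverage:
  m3 ⊆ -01- [E]
  m4 ⊆ 01-0,010-
  m5 ⊆ -101,010-
  m6 ⊆ --10,01-0
  m8 ⊆ 10-- [E]
  m9 ⊆ 1--1,10--
  m11 ⊆ -01-,1--1,1-1-,10--
  m13 ⊆ -101,1--1
  m14 ⊆ --10,1-1-
  m15 ⊆ 1--1,1-1-
E = {-01-, 10--}

2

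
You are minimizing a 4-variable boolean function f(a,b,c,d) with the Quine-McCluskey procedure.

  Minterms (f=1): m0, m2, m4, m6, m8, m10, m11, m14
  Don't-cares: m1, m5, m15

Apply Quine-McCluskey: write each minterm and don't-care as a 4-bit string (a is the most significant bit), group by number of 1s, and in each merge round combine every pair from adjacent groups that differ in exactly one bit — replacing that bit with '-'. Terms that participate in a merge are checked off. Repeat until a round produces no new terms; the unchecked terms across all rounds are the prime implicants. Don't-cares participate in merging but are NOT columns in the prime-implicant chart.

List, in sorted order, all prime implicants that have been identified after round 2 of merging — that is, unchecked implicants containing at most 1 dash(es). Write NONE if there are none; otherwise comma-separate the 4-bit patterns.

[col 0] 0000*, 0001*, 0010*, 0100*, 0101*, 0110*, 1000*, 1010*, 1011*, 1110*, 1111*
[col 1] -000*, -010*, -110*, 0-00*, 0-01*, 0-10*, 00-0*, 000-*, 01-0*, 010-*, 1-10*, 1-11*, 10-0*, 101-*, 111-*
[col 2] --10, -0-0, 0--0, 0-0-, 1-1-
Prime implicants: --10, -0-0, 0--0, 0-0-, 1-1-

NONE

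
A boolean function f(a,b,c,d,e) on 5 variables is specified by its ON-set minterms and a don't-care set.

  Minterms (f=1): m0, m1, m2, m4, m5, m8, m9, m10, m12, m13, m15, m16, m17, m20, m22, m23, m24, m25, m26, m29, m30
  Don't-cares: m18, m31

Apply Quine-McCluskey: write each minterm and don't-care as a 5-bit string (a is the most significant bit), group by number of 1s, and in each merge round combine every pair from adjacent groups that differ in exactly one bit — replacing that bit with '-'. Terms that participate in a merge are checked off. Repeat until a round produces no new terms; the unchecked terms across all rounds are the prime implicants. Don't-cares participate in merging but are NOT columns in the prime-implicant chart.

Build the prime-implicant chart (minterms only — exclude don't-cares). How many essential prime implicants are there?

[col 0] 00000*, 00001*, 00010*, 00100*, 00101*, 01000*, 01001*, 01010*, 01100*, 01101*, 01111*, 10000*, 10001*, 10010*, 10100*, 10110*, 10111*, 11000*, 11001*, 11010*, 11101*, 11110*, 11111*
[col 1] -0000*, -0001*, -0010*, -0100*, -1000*, -1001*, -1010*, -1101*, -1111*, 0-000*, 0-001*, 0-010*, 0-100*, 0-101*, 00-00*, 00-01*, 000-0*, 0000-*, 0010-*, 01-00*, 01-01*, 010-0*, 0100-*, 011-1*, 0110-*, 1-000*, 1-001*, 1-010*, 1-110*, 1-111*, 10-00*, 10-10*, 100-0*, 1000-*, 101-0*, 1011-*, 11-01*, 11-10*, 110-0*, 1100-*, 111-1*, 1111-*
[col 2] --000*, --001*, --010*, -0-00, -00-0*, -000-*, -1-01, -10-0*, -100-*, -11-1, 0--00*, 0--01*, 0-0-0*, 0-00-*, 0-10-*, 00-0-*, 01-0-*, 1--10, 1-0-0*, 1-00-*, 1-11-, 10--0
[col 3] --0-0, --00-, 0--0-
Prime implicants: --0-0, --00-, -0-00, -1-01, -11-1, 0--0-, 1--10, 1-11-, 10--0
PI chart (minterm → PIs covering it):
  0 | --0-0,--00-,-0-00,0--0-
  1 | --00-,0--0-
  2 | --0-0  (sole → essential)
  4 | -0-00,0--0-
  5 | 0--0-  (sole → essential)
  8 | --0-0,--00-,0--0-
  9 | --00-,-1-01,0--0-
  10 | --0-0  (sole → essential)
  12 | 0--0-  (sole → essential)
  13 | -1-01,-11-1,0--0-
  15 | -11-1  (sole → essential)
  16 | --0-0,--00-,-0-00,10--0
  17 | --00-  (sole → essential)
  20 | -0-00,10--0
  22 | 1--10,1-11-,10--0
  23 | 1-11-  (sole → essential)
  24 | --0-0,--00-
  25 | --00-,-1-01
  26 | --0-0,1--10
  29 | -1-01,-11-1
  30 | 1--10,1-11-
Essential prime implicants: --0-0, --00-, -11-1, 0--0-, 1-11-

5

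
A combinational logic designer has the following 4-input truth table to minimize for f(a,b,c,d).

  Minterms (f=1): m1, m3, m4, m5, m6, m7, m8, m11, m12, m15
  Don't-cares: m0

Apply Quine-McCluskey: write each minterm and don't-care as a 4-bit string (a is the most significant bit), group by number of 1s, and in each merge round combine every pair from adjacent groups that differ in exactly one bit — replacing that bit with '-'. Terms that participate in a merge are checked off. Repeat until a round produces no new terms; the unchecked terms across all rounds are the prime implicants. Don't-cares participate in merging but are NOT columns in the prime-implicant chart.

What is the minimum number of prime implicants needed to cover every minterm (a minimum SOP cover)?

4

Round 0: 0000✓ 0001✓ 0011✓ 0100✓ 0101✓ 0110✓ 0111✓ 1000✓ 1011✓ 1100✓ 1111✓
Round 1: -000✓ -011✓ -100✓ -111✓ 0-00✓ 0-01✓ 0-11✓ 00-1✓ 000-✓ 01-0✓ 01-1✓ 010-✓ 011-✓ 1-00✓ 1-11✓
Round 2: --00 --11 0--1 0-0- 01--
PIs = {--00, --11, 0--1, 0-0-, 01--}
Coverage chart:
  m1: 0--1,0-0-
  m3: --11,0--1
  m4: --00,0-0-,01--
  m5: 0--1,0-0-,01--
  m6: 01-- ←essential
  m7: --11,0--1,01--
  m8: --00 ←essential
  m11: --11 ←essential
  m12: --00 ←essential
  m15: --11 ←essential
Essential: --00, --11, 01--
Petrick residual → 0--1
Min cover (4 terms): c'd' + cd + a'd + a'b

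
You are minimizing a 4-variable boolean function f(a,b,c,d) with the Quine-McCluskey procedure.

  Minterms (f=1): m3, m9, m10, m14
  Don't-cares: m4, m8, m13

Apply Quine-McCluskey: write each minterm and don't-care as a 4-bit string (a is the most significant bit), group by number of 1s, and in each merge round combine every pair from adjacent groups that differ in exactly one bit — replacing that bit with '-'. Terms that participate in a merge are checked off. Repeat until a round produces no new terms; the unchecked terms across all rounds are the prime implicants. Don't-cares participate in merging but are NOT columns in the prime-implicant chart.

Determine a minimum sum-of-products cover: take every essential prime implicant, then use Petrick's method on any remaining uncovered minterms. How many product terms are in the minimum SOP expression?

3

[col 0] 0011, 0100, 1000*, 1001*, 1010*, 1101*, 1110*
[col 1] 1-01, 1-10, 10-0, 100-
Prime implicants: 0011, 0100, 1-01, 1-10, 10-0, 100-
PI chart (minterm → PIs covering it):
  3 | 0011  (sole → essential)
  9 | 1-01,100-
  10 | 1-10,10-0
  14 | 1-10  (sole → essential)
Essential prime implicants: 0011, 1-10
Petrick residual → 1-01
Minimum SOP uses 3 PIs: a'b'cd + ac'd + acd'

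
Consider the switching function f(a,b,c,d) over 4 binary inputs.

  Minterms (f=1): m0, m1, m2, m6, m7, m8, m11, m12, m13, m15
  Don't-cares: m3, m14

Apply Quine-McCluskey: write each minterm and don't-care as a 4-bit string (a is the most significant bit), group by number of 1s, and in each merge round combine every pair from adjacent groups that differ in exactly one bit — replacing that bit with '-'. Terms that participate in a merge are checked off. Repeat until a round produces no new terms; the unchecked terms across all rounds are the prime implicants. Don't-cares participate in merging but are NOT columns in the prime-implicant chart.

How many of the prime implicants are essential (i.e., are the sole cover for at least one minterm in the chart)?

3

size-2^0 implicants → 0000(✓)  0001(✓)  0010(✓)  0011(✓)  0110(✓)  0111(✓)  1000(✓)  1011(✓)  1100(✓)  1101(✓)  1110(✓)  1111(✓)
size-2^1 implicants → -000  -011(✓)  -110(✓)  -111(✓)  0-10(✓)  0-11(✓)  00-0(✓)  00-1(✓)  000-(✓)  001-(✓)  011-(✓)  1-00  1-11(✓)  11-0(✓)  11-1(✓)  110-(✓)  111-(✓)
size-2^2 implicants → --11  -11-  0-1-  00--  11--
Unchecked terms (primes): --11, -000, -11-, 0-1-, 00--, 1-00, 11--
Minterm coverage:
  m0 ⊆ -000,00--
  m1 ⊆ 00-- [E]
  m2 ⊆ 0-1-,00--
  m6 ⊆ -11-,0-1-
  m7 ⊆ --11,-11-,0-1-
  m8 ⊆ -000,1-00
  m11 ⊆ --11 [E]
  m12 ⊆ 1-00,11--
  m13 ⊆ 11-- [E]
  m15 ⊆ --11,-11-,11--
E = {--11, 00--, 11--}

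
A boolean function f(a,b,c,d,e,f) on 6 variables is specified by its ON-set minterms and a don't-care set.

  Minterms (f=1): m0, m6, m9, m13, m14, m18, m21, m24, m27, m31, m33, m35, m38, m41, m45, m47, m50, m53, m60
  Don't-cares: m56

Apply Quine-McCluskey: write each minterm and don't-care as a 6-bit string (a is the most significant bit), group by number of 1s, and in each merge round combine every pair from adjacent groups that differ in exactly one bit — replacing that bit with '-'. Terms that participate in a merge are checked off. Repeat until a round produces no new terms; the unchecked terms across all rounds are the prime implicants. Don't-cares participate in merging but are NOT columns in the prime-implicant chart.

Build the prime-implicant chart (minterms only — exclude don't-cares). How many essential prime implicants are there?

Round 0: 000000 000110✓ 001001✓ 001101✓ 001110✓ 010010✓ 010101✓ 011000✓ 011011✓ 011111✓ 100001✓ 100011✓ 100110✓ 101001✓ 101101✓ 101111✓ 110010✓ 110101✓ 111000✓ 111100✓
Round 1: -00110 -01001✓ -01101✓ -10010 -10101 -11000 00-110 001-01✓ 011-11 10-001 1000-1 101-01✓ 1011-1 111-00
Round 2: -01-01
PIs = {-00110, -01-01, -10010, -10101, -11000, 00-110, 000000, 011-11, 10-001, 1000-1, 1011-1, 111-00}
Coverage chart:
  m0: 000000 ←essential
  m6: -00110,00-110
  m9: -01-01 ←essential
  m13: -01-01 ←essential
  m14: 00-110 ←essential
  m18: -10010 ←essential
  m21: -10101 ←essential
  m24: -11000 ←essential
  m27: 011-11 ←essential
  m31: 011-11 ←essential
  m33: 10-001,1000-1
  m35: 1000-1 ←essential
  m38: -00110 ←essential
  m41: -01-01,10-001
  m45: -01-01,1011-1
  m47: 1011-1 ←essential
  m50: -10010 ←essential
  m53: -10101 ←essential
  m60: 111-00 ←essential
Essential: -00110, -01-01, -10010, -10101, -11000, 00-110, 000000, 011-11, 1000-1, 1011-1, 111-00

11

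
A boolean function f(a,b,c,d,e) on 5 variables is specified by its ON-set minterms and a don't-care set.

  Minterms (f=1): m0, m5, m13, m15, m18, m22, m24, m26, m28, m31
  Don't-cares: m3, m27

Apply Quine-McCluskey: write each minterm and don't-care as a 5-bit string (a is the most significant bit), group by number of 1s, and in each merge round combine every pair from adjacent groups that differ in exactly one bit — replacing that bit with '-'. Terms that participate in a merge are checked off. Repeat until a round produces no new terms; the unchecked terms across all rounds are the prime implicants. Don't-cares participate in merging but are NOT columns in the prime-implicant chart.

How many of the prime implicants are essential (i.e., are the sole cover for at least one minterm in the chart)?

size-2^0 implicants → 00000  00011  00101(✓)  01101(✓)  01111(✓)  10010(✓)  10110(✓)  11000(✓)  11010(✓)  11011(✓)  11100(✓)  11111(✓)
size-2^1 implicants → -1111  0-101  011-1  1-010  10-10  11-00  11-11  110-0  1101-
Unchecked terms (primes): -1111, 0-101, 00000, 00011, 011-1, 1-010, 10-10, 11-00, 11-11, 110-0, 1101-
Minterm coverage:
  m0 ⊆ 00000 [E]
  m5 ⊆ 0-101 [E]
  m13 ⊆ 0-101,011-1
  m15 ⊆ -1111,011-1
  m18 ⊆ 1-010,10-10
  m22 ⊆ 10-10 [E]
  m24 ⊆ 11-00,110-0
  m26 ⊆ 1-010,110-0,1101-
  m28 ⊆ 11-00 [E]
  m31 ⊆ -1111,11-11
E = {0-101, 00000, 10-10, 11-00}

4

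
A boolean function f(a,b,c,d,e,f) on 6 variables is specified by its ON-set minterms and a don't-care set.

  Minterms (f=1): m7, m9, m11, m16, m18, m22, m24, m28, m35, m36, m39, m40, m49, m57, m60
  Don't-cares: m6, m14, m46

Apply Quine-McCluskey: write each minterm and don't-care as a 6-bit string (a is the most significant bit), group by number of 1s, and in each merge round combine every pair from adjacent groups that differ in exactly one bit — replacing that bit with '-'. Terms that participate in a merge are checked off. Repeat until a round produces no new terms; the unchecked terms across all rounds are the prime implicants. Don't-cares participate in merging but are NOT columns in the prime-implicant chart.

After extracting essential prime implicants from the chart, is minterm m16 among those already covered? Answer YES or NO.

Round 0: 000110✓ 000111✓ 001001✓ 001011✓ 001110✓ 010000✓ 010010✓ 010110✓ 011000✓ 011100✓ 100011✓ 100100 100111✓ 101000 101110✓ 110001✓ 111001✓ 111100✓
Round 1: -00111 -01110 -11100 0-0110 00-110 00011- 0010-1 01-000 010-10 0100-0 011-00 100-11 11-001
PIs = {-00111, -01110, -11100, 0-0110, 00-110, 00011-, 0010-1, 01-000, 010-10, 0100-0, 011-00, 100-11, 100100, 101000, 11-001}
Coverage chart:
  m7: -00111,00011-
  m9: 0010-1 ←essential
  m11: 0010-1 ←essential
  m16: 01-000,0100-0
  m18: 010-10,0100-0
  m22: 0-0110,010-10
  m24: 01-000,011-00
  m28: -11100,011-00
  m35: 100-11 ←essential
  m36: 100100 ←essential
  m39: -00111,100-11
  m40: 101000 ←essential
  m49: 11-001 ←essential
  m57: 11-001 ←essential
  m60: -11100 ←essential
Essential: -11100, 0010-1, 100-11, 100100, 101000, 11-001

NO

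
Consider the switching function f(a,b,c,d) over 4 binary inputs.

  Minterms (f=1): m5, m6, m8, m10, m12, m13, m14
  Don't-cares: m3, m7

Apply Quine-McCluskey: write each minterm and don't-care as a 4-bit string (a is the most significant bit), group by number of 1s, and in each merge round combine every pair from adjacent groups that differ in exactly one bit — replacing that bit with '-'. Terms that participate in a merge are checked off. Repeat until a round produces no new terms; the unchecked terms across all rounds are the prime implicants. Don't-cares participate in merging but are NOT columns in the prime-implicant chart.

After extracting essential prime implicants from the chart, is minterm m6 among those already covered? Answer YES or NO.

size-2^0 implicants → 0011(✓)  0101(✓)  0110(✓)  0111(✓)  1000(✓)  1010(✓)  1100(✓)  1101(✓)  1110(✓)
size-2^1 implicants → -101  -110  0-11  01-1  011-  1-00(✓)  1-10(✓)  10-0(✓)  11-0(✓)  110-
size-2^2 implicants → 1--0
Unchecked terms (primes): -101, -110, 0-11, 01-1, 011-, 1--0, 110-
Minterm coverage:
  m5 ⊆ -101,01-1
  m6 ⊆ -110,011-
  m8 ⊆ 1--0 [E]
  m10 ⊆ 1--0 [E]
  m12 ⊆ 1--0,110-
  m13 ⊆ -101,110-
  m14 ⊆ -110,1--0
E = {1--0}

NO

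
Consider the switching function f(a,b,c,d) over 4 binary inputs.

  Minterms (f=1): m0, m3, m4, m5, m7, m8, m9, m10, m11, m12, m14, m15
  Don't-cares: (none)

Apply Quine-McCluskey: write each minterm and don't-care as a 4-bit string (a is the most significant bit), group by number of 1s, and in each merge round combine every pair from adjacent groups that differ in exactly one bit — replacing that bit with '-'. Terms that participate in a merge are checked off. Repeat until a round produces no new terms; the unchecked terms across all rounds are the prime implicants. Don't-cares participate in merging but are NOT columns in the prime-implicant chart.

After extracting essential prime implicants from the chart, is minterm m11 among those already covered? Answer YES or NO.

YES

Round 0: 0000✓ 0011✓ 0100✓ 0101✓ 0111✓ 1000✓ 1001✓ 1010✓ 1011✓ 1100✓ 1110✓ 1111✓
Round 1: -000✓ -011✓ -100✓ -111✓ 0-00✓ 0-11✓ 01-1 010- 1-00✓ 1-10✓ 1-11✓ 10-0✓ 10-1✓ 100-✓ 101-✓ 11-0✓ 111-✓
Round 2: --00 --11 1--0 1-1- 10--
PIs = {--00, --11, 01-1, 010-, 1--0, 1-1-, 10--}
Coverage chart:
  m0: --00 ←essential
  m3: --11 ←essential
  m4: --00,010-
  m5: 01-1,010-
  m7: --11,01-1
  m8: --00,1--0,10--
  m9: 10-- ←essential
  m10: 1--0,1-1-,10--
  m11: --11,1-1-,10--
  m12: --00,1--0
  m14: 1--0,1-1-
  m15: --11,1-1-
Essential: --00, --11, 10--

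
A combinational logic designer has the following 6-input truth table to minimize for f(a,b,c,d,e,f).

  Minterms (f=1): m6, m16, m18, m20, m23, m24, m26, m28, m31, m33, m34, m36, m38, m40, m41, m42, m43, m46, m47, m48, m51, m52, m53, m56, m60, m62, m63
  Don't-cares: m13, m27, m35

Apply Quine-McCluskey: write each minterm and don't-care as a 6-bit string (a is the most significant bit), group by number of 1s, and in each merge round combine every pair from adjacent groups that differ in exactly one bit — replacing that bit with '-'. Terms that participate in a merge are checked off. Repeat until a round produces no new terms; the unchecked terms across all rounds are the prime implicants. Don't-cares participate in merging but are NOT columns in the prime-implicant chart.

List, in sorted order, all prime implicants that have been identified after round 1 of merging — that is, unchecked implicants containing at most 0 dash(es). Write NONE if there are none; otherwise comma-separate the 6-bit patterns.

001101

[col 0] 000110*, 001101, 010000*, 010010*, 010100*, 010111*, 011000*, 011010*, 011011*, 011100*, 011111*, 100001*, 100010*, 100011*, 100100*, 100110*, 101000*, 101001*, 101010*, 101011*, 101110*, 101111*, 110000*, 110011*, 110100*, 110101*, 111000*, 111100*, 111110*, 111111*
[col 1] -00110, -10000*, -10100*, -11000*, -11100*, -11111, 01-000*, 01-010*, 01-100*, 01-111, 010-00*, 0100-0*, 011-00*, 011-11, 0110-0*, 01101-, 1-0011, 1-0100, 1-1000, 1-1110*, 1-1111*, 10-001*, 10-010*, 10-011*, 10-110*, 100-10*, 1000-1*, 10001-*, 1001-0, 101-10*, 101-11*, 1010-0*, 1010-1*, 10100-*, 10101-*, 10111-*, 11-000*, 11-100*, 110-00*, 11010-, 111-00*, 1111-0, 11111-*
[col 2] -1-000*, -1-100*, -10-00*, -11-00*, 01--00*, 01-0-0, 1-111-, 10--10, 10-0-1, 10-01-, 101-1-, 1010--, 11--00*
[col 3] -1--00
Prime implicants: -00110, -1--00, -11111, 001101, 01-0-0, 01-111, 011-11, 01101-, 1-0011, 1-0100, 1-1000, 1-111-, 10--10, 10-0-1, 10-01-, 1001-0, 101-1-, 1010--, 11010-, 1111-0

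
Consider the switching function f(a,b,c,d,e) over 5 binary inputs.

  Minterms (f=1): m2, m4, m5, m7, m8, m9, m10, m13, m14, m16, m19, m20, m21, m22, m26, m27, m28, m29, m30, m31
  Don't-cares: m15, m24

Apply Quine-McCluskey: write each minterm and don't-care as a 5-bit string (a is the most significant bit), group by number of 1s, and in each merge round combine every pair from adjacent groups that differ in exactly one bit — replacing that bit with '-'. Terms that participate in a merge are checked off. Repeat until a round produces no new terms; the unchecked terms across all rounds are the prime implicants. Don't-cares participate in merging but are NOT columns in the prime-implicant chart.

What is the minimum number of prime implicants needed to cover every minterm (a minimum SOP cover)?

9

size-2^0 implicants → 00010(✓)  00100(✓)  00101(✓)  00111(✓)  01000(✓)  01001(✓)  01010(✓)  01101(✓)  01110(✓)  01111(✓)  10000(✓)  10011(✓)  10100(✓)  10101(✓)  10110(✓)  11000(✓)  11010(✓)  11011(✓)  11100(✓)  11101(✓)  11110(✓)  11111(✓)
size-2^1 implicants → -0100(✓)  -0101(✓)  -1000(✓)  -1010(✓)  -1101(✓)  -1110(✓)  -1111(✓)  0-010  0-101(✓)  0-111(✓)  001-1(✓)  0010-(✓)  01-01  01-10(✓)  010-0(✓)  0100-  011-1(✓)  0111-(✓)  1-000(✓)  1-011  1-100(✓)  1-101(✓)  1-110(✓)  10-00(✓)  101-0(✓)  1010-(✓)  11-00(✓)  11-10(✓)  11-11(✓)  110-0(✓)  1101-(✓)  111-0(✓)  111-1(✓)  1110-(✓)  1111-(✓)
size-2^2 implicants → --101  -010-  -1-10  -10-0  -11-1  -111-  0-1-1  1--00  1-1-0  1-10-  11--0  11-1-  111--
Unchecked terms (primes): --101, -010-, -1-10, -10-0, -11-1, -111-, 0-010, 0-1-1, 01-01, 0100-, 1--00, 1-011, 1-1-0, 1-10-, 11--0, 11-1-, 111--
Minterm coverage:
  m2 ⊆ 0-010 [E]
  m4 ⊆ -010- [E]
  m5 ⊆ --101,-010-,0-1-1
  m7 ⊆ 0-1-1 [E]
  m8 ⊆ -10-0,0100-
  m9 ⊆ 01-01,0100-
  m10 ⊆ -1-10,-10-0,0-010
  m13 ⊆ --101,-11-1,0-1-1,01-01
  m14 ⊆ -1-10,-111-
  m16 ⊆ 1--00 [E]
  m19 ⊆ 1-011 [E]
  m20 ⊆ -010-,1--00,1-1-0,1-10-
  m21 ⊆ --101,-010-,1-10-
  m22 ⊆ 1-1-0 [E]
  m26 ⊆ -1-10,-10-0,11--0,11-1-
  m27 ⊆ 1-011,11-1-
  m28 ⊆ 1--00,1-1-0,1-10-,11--0,111--
  m29 ⊆ --101,-11-1,1-10-,111--
  m30 ⊆ -1-10,-111-,1-1-0,11--0,11-1-,111--
  m31 ⊆ -11-1,-111-,11-1-,111--
E = {-010-, 0-010, 0-1-1, 1--00, 1-011, 1-1-0}
Petrick residual → -1-10, -11-1, 0100-
Cover = b'cd' + bde' + bce + a'c'de' + a'ce + a'bc'd' + ad'e' + ac'de + ace'  |cover|=9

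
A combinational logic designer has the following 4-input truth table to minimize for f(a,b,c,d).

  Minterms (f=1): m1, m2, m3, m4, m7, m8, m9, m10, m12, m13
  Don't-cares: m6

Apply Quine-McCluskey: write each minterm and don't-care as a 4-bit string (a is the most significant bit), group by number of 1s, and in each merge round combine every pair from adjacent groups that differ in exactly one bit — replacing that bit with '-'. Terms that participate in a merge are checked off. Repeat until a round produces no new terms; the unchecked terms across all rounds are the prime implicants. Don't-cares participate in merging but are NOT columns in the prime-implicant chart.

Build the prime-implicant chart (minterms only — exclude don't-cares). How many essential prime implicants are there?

2

size-2^0 implicants → 0001(✓)  0010(✓)  0011(✓)  0100(✓)  0110(✓)  0111(✓)  1000(✓)  1001(✓)  1010(✓)  1100(✓)  1101(✓)
size-2^1 implicants → -001  -010  -100  0-10(✓)  0-11(✓)  00-1  001-(✓)  01-0  011-(✓)  1-00(✓)  1-01(✓)  10-0  100-(✓)  110-(✓)
size-2^2 implicants → 0-1-  1-0-
Unchecked terms (primes): -001, -010, -100, 0-1-, 00-1, 01-0, 1-0-, 10-0
Minterm coverage:
  m1 ⊆ -001,00-1
  m2 ⊆ -010,0-1-
  m3 ⊆ 0-1-,00-1
  m4 ⊆ -100,01-0
  m7 ⊆ 0-1- [E]
  m8 ⊆ 1-0-,10-0
  m9 ⊆ -001,1-0-
  m10 ⊆ -010,10-0
  m12 ⊆ -100,1-0-
  m13 ⊆ 1-0- [E]
E = {0-1-, 1-0-}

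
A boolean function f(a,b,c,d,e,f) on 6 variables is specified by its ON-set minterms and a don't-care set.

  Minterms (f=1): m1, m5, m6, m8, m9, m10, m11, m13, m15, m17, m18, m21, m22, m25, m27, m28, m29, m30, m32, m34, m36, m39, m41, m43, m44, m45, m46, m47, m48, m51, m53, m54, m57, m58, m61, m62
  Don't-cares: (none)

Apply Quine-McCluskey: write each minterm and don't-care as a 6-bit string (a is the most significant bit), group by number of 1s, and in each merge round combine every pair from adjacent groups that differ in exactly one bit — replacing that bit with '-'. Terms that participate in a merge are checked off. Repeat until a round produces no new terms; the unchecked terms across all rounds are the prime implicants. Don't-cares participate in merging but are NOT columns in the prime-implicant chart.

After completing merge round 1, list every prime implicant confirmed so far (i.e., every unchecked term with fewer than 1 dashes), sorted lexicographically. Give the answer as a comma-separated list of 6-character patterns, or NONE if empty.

Round 0: 000001✓ 000101✓ 000110✓ 001000✓ 001001✓ 001010✓ 001011✓ 001101✓ 001111✓ 010001✓ 010010✓ 010101✓ 010110✓ 011001✓ 011011✓ 011100✓ 011101✓ 011110✓ 100000✓ 100010✓ 100100✓ 100111✓ 101001✓ 101011✓ 101100✓ 101101✓ 101110✓ 101111✓ 110000✓ 110011 110101✓ 110110✓ 111001✓ 111010✓ 111101✓ 111110✓
Round 1: -01001✓ -01011✓ -01101✓ -01111✓ -10101✓ -10110✓ -11001✓ -11101✓ -11110✓ 0-0001✓ 0-0101✓ 0-0110 0-1001✓ 0-1011✓ 0-1101✓ 00-001✓ 00-101✓ 000-01✓ 001-01✓ 001-11✓ 0010-0✓ 0010-1✓ 00100-✓ 00101-✓ 0011-1✓ 01-001✓ 01-101✓ 01-110✓ 010-01✓ 010-10 011-01✓ 0110-1✓ 0111-0 01110- 1-0000 1-1001✓ 1-1101✓ 1-1110 10-100 10-111 100-00 1000-0 101-01✓ 101-11✓ 1010-1✓ 1011-0✓ 1011-1✓ 10110-✓ 10111-✓ 11-101✓ 11-110✓ 111-01✓ 111-10
Round 2: --1001✓ --1101✓ -01-01✓ -01-11✓ -010-1✓ -011-1✓ -1-101 -1-110 -11-01✓ 0--001✓ 0--101✓ 0-0-01✓ 0-1-01✓ 0-10-1 00--01✓ 001--1✓ 0010-- 01--01✓ 1-1-01✓ 101--1✓ 1011--
Round 3: --1-01 -01--1 0---01
PIs = {--1-01, -01--1, -1-101, -1-110, 0---01, 0-0110, 0-10-1, 0010--, 010-10, 0111-0, 01110-, 1-0000, 1-1110, 10-100, 10-111, 100-00, 1000-0, 1011--, 110011, 111-10}

110011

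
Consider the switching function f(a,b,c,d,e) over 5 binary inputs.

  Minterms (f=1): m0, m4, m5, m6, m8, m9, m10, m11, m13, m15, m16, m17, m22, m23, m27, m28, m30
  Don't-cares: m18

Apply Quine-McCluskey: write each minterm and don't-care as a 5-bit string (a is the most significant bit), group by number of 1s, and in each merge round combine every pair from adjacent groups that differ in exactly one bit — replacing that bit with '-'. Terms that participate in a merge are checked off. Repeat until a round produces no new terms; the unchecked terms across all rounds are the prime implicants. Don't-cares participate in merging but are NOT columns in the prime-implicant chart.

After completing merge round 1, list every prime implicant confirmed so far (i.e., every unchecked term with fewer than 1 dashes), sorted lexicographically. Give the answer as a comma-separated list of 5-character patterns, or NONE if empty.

size-2^0 implicants → 00000(✓)  00100(✓)  00101(✓)  00110(✓)  01000(✓)  01001(✓)  01010(✓)  01011(✓)  01101(✓)  01111(✓)  10000(✓)  10001(✓)  10010(✓)  10110(✓)  10111(✓)  11011(✓)  11100(✓)  11110(✓)
size-2^1 implicants → -0000  -0110  -1011  0-000  0-101  00-00  001-0  0010-  01-01(✓)  01-11(✓)  010-0(✓)  010-1(✓)  0100-(✓)  0101-(✓)  011-1(✓)  1-110  10-10  100-0  1000-  1011-  111-0
size-2^2 implicants → 01--1  010--
Unchecked terms (primes): -0000, -0110, -1011, 0-000, 0-101, 00-00, 001-0, 0010-, 01--1, 010--, 1-110, 10-10, 100-0, 1000-, 1011-, 111-0

NONE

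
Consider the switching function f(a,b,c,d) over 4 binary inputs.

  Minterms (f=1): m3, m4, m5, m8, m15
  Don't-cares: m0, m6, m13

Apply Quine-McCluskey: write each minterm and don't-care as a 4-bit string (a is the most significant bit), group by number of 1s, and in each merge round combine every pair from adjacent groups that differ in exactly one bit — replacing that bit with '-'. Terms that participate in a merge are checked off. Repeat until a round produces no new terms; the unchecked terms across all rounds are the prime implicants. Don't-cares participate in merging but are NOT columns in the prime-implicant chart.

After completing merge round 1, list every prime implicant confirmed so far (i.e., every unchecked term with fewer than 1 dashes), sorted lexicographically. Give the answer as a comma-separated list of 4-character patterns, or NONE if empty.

0011

Round 0: 0000✓ 0011 0100✓ 0101✓ 0110✓ 1000✓ 1101✓ 1111✓
Round 1: -000 -101 0-00 01-0 010- 11-1
PIs = {-000, -101, 0-00, 0011, 01-0, 010-, 11-1}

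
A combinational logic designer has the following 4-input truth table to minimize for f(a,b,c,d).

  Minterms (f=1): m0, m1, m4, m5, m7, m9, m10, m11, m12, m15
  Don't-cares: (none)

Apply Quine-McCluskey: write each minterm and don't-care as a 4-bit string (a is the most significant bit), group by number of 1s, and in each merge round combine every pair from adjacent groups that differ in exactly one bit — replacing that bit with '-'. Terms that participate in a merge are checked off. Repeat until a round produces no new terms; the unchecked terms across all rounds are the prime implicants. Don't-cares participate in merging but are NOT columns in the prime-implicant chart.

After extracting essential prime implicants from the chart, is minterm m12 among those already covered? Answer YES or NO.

[col 0] 0000*, 0001*, 0100*, 0101*, 0111*, 1001*, 1010*, 1011*, 1100*, 1111*
[col 1] -001, -100, -111, 0-00*, 0-01*, 000-*, 01-1, 010-*, 1-11, 10-1, 101-
[col 2] 0-0-
Prime implicants: -001, -100, -111, 0-0-, 01-1, 1-11, 10-1, 101-
PI chart (minterm → PIs covering it):
  0 | 0-0-  (sole → essential)
  1 | -001,0-0-
  4 | -100,0-0-
  5 | 0-0-,01-1
  7 | -111,01-1
  9 | -001,10-1
  10 | 101-  (sole → essential)
  11 | 1-11,10-1,101-
  12 | -100  (sole → essential)
  15 | -111,1-11
Essential prime implicants: -100, 0-0-, 101-

YES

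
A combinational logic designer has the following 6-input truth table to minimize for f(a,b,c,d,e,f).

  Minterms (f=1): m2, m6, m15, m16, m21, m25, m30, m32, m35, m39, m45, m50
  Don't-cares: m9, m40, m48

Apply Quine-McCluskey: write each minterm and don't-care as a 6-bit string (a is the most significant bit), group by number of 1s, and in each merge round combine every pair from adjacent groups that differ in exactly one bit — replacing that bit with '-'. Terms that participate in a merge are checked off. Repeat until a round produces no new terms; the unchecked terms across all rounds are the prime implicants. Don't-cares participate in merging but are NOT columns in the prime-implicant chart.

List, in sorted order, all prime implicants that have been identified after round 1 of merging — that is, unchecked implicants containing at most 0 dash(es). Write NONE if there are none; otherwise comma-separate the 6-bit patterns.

Round 0: 000010✓ 000110✓ 001001✓ 001111 010000✓ 010101 011001✓ 011110 100000✓ 100011✓ 100111✓ 101000✓ 101101 110000✓ 110010✓
Round 1: -10000 0-1001 000-10 1-0000 10-000 100-11 1100-0
PIs = {-10000, 0-1001, 000-10, 001111, 010101, 011110, 1-0000, 10-000, 100-11, 101101, 1100-0}

001111, 010101, 011110, 101101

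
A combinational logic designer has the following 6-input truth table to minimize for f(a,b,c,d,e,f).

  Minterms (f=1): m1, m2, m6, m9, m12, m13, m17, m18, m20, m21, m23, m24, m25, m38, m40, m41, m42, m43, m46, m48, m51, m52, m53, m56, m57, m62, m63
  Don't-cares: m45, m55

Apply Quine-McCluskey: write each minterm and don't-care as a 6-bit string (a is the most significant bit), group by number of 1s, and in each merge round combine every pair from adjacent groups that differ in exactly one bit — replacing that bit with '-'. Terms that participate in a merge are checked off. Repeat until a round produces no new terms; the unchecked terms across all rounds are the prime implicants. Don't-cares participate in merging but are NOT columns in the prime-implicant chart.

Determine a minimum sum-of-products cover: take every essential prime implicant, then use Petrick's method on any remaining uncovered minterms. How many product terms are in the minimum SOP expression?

Round 0: 000001✓ 000010✓ 000110✓ 001001✓ 001100✓ 001101✓ 010001✓ 010010✓ 010100✓ 010101✓ 010111✓ 011000✓ 011001✓ 100110✓ 101000✓ 101001✓ 101010✓ 101011✓ 101101✓ 101110✓ 110000✓ 110011✓ 110100✓ 110101✓ 110111✓ 111000✓ 111001✓ 111110✓ 111111✓
Round 1: -00110 -01001✓ -01101✓ -10100✓ -10101✓ -10111✓ -11000✓ -11001✓ 0-0001✓ 0-0010 0-1001✓ 00-001✓ 000-10 001-01✓ 00110- 01-001✓ 010-01 0101-1✓ 01010-✓ 01100-✓ 1-1000✓ 1-1001✓ 1-1110 10-110 101-01✓ 101-10 1010-0✓ 1010-1✓ 10100-✓ 10101-✓ 11-000 11-111 110-00 110-11 1101-1✓ 11010-✓ 11100-✓ 11111-
Round 2: --1001 -01-01 -101-1 -1010- -1100- 0--001 1-100- 1010--
PIs = {--1001, -00110, -01-01, -101-1, -1010-, -1100-, 0--001, 0-0010, 000-10, 00110-, 010-01, 1-100-, 1-1110, 10-110, 101-10, 1010--, 11-000, 11-111, 110-00, 110-11, 11111-}
Coverage chart:
  m1: 0--001 ←essential
  m2: 0-0010,000-10
  m6: -00110,000-10
  m9: --1001,-01-01,0--001
  m12: 00110- ←essential
  m13: -01-01,00110-
  m17: 0--001,010-01
  m18: 0-0010 ←essential
  m20: -1010- ←essential
  m21: -101-1,-1010-,010-01
  m23: -101-1 ←essential
  m24: -1100- ←essential
  m25: --1001,-1100-,0--001
  m38: -00110,10-110
  m40: 1-100-,1010--
  m41: --1001,-01-01,1-100-,1010--
  m42: 101-10,1010--
  m43: 1010-- ←essential
  m46: 1-1110,10-110,101-10
  m48: 11-000,110-00
  m51: 110-11 ←essential
  m52: -1010-,110-00
  m53: -101-1,-1010-
  m56: -1100-,1-100-,11-000
  m57: --1001,-1100-,1-100-
  m62: 1-1110,11111-
  m63: 11-111,11111-
Essential: -101-1, -1010-, -1100-, 0--001, 0-0010, 00110-, 1010--, 110-11
Petrick residual → -00110, 1-1110, 11-000, 11-111
Min cover (12 terms): b'c'def' + bc'df + bc'de' + bcd'e' + a'd'e'f + a'c'd'ef' + a'b'cde' + acdef' + ab'cd' + abd'e'f' + abdef + abc'ef

12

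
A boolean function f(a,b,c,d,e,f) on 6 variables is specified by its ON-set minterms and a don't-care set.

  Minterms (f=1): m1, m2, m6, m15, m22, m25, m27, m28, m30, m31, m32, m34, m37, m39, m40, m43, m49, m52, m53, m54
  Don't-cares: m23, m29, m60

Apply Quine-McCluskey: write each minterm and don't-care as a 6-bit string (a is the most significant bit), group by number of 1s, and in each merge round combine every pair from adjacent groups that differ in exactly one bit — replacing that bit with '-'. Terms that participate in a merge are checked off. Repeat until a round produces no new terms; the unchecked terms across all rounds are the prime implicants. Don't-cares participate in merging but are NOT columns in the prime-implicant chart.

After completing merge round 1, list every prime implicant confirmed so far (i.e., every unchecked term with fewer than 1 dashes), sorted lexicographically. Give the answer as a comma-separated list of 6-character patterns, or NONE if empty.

000001, 101011

[col 0] 000001, 000010*, 000110*, 001111*, 010110*, 010111*, 011001*, 011011*, 011100*, 011101*, 011110*, 011111*, 100000*, 100010*, 100101*, 100111*, 101000*, 101011, 110001*, 110100*, 110101*, 110110*, 111100*
[col 1] -00010, -10110, -11100, 0-0110, 0-1111, 000-10, 01-110*, 01-111*, 01011-*, 011-01*, 011-11*, 0110-1*, 0111-0*, 0111-1*, 01110-*, 01111-*, 1-0101, 10-000, 1000-0, 1001-1, 11-100, 110-01, 1101-0, 11010-
[col 2] 01-11-, 011--1, 0111--
Prime implicants: -00010, -10110, -11100, 0-0110, 0-1111, 000-10, 000001, 01-11-, 011--1, 0111--, 1-0101, 10-000, 1000-0, 1001-1, 101011, 11-100, 110-01, 1101-0, 11010-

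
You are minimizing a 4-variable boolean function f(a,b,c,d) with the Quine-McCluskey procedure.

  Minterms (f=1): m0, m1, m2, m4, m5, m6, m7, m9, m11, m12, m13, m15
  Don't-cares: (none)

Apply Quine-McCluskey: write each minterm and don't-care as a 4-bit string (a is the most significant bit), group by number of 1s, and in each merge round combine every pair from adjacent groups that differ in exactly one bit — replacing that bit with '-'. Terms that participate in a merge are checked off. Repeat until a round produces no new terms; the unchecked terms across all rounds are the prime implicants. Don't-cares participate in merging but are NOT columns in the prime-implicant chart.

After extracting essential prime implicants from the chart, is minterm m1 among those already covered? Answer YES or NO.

size-2^0 implicants → 0000(✓)  0001(✓)  0010(✓)  0100(✓)  0101(✓)  0110(✓)  0111(✓)  1001(✓)  1011(✓)  1100(✓)  1101(✓)  1111(✓)
size-2^1 implicants → -001(✓)  -100(✓)  -101(✓)  -111(✓)  0-00(✓)  0-01(✓)  0-10(✓)  00-0(✓)  000-(✓)  01-0(✓)  01-1(✓)  010-(✓)  011-(✓)  1-01(✓)  1-11(✓)  10-1(✓)  11-1(✓)  110-(✓)
size-2^2 implicants → --01  -1-1  -10-  0--0  0-0-  01--  1--1
Unchecked terms (primes): --01, -1-1, -10-, 0--0, 0-0-, 01--, 1--1
Minterm coverage:
  m0 ⊆ 0--0,0-0-
  m1 ⊆ --01,0-0-
  m2 ⊆ 0--0 [E]
  m4 ⊆ -10-,0--0,0-0-,01--
  m5 ⊆ --01,-1-1,-10-,0-0-,01--
  m6 ⊆ 0--0,01--
  m7 ⊆ -1-1,01--
  m9 ⊆ --01,1--1
  m11 ⊆ 1--1 [E]
  m12 ⊆ -10- [E]
  m13 ⊆ --01,-1-1,-10-,1--1
  m15 ⊆ -1-1,1--1
E = {-10-, 0--0, 1--1}

NO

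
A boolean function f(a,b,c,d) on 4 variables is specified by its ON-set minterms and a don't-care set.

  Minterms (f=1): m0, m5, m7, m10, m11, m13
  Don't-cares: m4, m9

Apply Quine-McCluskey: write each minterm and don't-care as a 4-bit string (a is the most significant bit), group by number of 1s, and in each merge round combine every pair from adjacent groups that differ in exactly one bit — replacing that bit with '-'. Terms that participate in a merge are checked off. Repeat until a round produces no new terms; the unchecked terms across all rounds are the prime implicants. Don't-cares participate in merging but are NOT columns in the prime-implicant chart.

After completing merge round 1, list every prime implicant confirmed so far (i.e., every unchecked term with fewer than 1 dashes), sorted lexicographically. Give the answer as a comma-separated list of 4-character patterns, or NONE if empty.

NONE

size-2^0 implicants → 0000(✓)  0100(✓)  0101(✓)  0111(✓)  1001(✓)  1010(✓)  1011(✓)  1101(✓)
size-2^1 implicants → -101  0-00  01-1  010-  1-01  10-1  101-
Unchecked terms (primes): -101, 0-00, 01-1, 010-, 1-01, 10-1, 101-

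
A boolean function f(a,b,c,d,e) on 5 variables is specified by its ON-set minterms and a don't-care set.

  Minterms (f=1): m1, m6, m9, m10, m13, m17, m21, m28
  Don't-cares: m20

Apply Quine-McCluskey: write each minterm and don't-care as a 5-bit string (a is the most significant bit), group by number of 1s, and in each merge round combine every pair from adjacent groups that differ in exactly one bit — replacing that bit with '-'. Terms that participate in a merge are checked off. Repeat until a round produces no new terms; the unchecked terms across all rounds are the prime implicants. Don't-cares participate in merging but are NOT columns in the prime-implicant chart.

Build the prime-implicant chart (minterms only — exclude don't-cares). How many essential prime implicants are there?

4

size-2^0 implicants → 00001(✓)  00110  01001(✓)  01010  01101(✓)  10001(✓)  10100(✓)  10101(✓)  11100(✓)
size-2^1 implicants → -0001  0-001  01-01  1-100  10-01  1010-
Unchecked terms (primes): -0001, 0-001, 00110, 01-01, 01010, 1-100, 10-01, 1010-
Minterm coverage:
  m1 ⊆ -0001,0-001
  m6 ⊆ 00110 [E]
  m9 ⊆ 0-001,01-01
  m10 ⊆ 01010 [E]
  m13 ⊆ 01-01 [E]
  m17 ⊆ -0001,10-01
  m21 ⊆ 10-01,1010-
  m28 ⊆ 1-100 [E]
E = {00110, 01-01, 01010, 1-100}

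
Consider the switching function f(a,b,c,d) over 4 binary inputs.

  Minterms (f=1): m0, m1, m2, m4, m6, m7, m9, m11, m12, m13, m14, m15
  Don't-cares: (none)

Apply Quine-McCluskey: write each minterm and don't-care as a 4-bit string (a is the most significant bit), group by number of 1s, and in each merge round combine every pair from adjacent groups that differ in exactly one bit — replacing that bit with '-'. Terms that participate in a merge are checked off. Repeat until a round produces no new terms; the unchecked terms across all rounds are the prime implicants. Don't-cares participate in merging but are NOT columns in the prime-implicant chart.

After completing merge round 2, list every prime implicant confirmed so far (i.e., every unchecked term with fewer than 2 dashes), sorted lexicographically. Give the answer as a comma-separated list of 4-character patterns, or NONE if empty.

-001, 000-

Round 0: 0000✓ 0001✓ 0010✓ 0100✓ 0110✓ 0111✓ 1001✓ 1011✓ 1100✓ 1101✓ 1110✓ 1111✓
Round 1: -001 -100✓ -110✓ -111✓ 0-00✓ 0-10✓ 00-0✓ 000- 01-0✓ 011-✓ 1-01✓ 1-11✓ 10-1✓ 11-0✓ 11-1✓ 110-✓ 111-✓
Round 2: -1-0 -11- 0--0 1--1 11--
PIs = {-001, -1-0, -11-, 0--0, 000-, 1--1, 11--}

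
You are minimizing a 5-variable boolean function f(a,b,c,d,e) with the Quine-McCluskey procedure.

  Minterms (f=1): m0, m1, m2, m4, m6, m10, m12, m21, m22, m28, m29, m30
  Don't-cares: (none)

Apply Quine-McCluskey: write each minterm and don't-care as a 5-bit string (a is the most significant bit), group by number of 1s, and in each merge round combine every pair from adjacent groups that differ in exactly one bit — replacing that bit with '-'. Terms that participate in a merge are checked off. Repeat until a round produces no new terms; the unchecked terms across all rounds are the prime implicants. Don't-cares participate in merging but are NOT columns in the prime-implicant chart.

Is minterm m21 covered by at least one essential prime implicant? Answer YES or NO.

[col 0] 00000*, 00001*, 00010*, 00100*, 00110*, 01010*, 01100*, 10101*, 10110*, 11100*, 11101*, 11110*
[col 1] -0110, -1100, 0-010, 0-100, 00-00*, 00-10*, 000-0*, 0000-, 001-0*, 1-101, 1-110, 111-0, 1110-
[col 2] 00--0
Prime implicants: -0110, -1100, 0-010, 0-100, 00--0, 0000-, 1-101, 1-110, 111-0, 1110-
PI chart (minterm → PIs covering it):
  0 | 00--0,0000-
  1 | 0000-  (sole → essential)
  2 | 0-010,00--0
  4 | 0-100,00--0
  6 | -0110,00--0
  10 | 0-010  (sole → essential)
  12 | -1100,0-100
  21 | 1-101  (sole → essential)
  22 | -0110,1-110
  28 | -1100,111-0,1110-
  29 | 1-101,1110-
  30 | 1-110,111-0
Essential prime implicants: 0-010, 0000-, 1-101

YES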